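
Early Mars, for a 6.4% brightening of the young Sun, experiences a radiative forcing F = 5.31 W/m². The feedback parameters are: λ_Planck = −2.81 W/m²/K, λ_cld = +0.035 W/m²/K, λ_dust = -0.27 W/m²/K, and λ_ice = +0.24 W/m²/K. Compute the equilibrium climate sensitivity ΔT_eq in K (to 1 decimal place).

1.9 K

Net feedback parameter λ = (−2.81) + (+0.035) + (-0.27) + (+0.24) = -2.805 W/m²/K.
ΔT = −F/λ = −5.31/(-2.805) = 1.9 K.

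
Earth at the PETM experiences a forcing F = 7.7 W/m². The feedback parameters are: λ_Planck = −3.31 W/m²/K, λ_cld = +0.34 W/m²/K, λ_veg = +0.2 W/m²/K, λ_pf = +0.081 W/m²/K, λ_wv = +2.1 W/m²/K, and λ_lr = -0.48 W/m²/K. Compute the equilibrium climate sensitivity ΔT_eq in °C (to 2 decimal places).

Net feedback parameter λ = (−3.31) + (+0.34) + (+0.2) + (+0.081) + (+2.1) + (-0.48) = -1.069 W/m²/K.
ΔT = −F/λ = −7.7/(-1.069) = 7.20 °C.

7.20 °C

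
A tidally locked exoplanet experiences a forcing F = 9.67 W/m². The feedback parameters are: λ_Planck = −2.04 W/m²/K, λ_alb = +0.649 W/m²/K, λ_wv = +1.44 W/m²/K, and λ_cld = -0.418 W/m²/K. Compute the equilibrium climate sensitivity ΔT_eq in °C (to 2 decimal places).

26.21 °C

Net feedback parameter λ = (−2.04) + (+0.649) + (+1.44) + (-0.418) = -0.369 W/m²/K.
ΔT = −F/λ = −9.67/(-0.369) = 26.21 °C.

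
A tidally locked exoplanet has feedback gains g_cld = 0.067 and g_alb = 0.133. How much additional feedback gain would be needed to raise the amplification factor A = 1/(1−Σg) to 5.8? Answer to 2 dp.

Current total gain = 0.2.
Target gain for A = 5.8: g* = 1 − 1/5.8 = 0.8276.
Additional gain needed = 0.8276 − 0.2 = 0.63.

0.63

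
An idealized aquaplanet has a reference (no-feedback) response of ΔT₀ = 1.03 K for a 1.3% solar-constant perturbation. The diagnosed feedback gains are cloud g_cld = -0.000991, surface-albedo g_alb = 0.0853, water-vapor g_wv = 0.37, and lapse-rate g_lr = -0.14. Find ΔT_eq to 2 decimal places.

1.50 K

Total gain g = -0.000991 + 0.0853 + 0.37 − 0.14 = 0.314309.
Amplification A = 1/(1 − 0.314309) = 1.458.
ΔT = 1.03 × 1.458 = 1.50 K.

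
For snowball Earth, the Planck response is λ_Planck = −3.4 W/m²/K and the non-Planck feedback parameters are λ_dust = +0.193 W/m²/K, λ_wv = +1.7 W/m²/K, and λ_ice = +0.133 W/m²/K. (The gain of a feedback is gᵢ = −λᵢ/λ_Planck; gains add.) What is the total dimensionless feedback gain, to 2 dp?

0.60

Convert to gains: g_dust = 0.193/3.4 = 0.05676; g_wv = 1.7/3.4 = 0.5; g_ice = 0.133/3.4 = 0.03912.
Total gain g = 0.59588.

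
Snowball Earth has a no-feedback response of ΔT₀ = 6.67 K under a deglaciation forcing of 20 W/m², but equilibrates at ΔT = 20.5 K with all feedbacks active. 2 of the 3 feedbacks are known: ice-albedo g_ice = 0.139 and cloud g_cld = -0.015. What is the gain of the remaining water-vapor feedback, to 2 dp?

0.55

Amplification A = ΔT/ΔT₀ = 20.5/6.67 = 3.073.
Total gain g = 1 − 1/A = 1 − 1/3.073 = 0.6746.
Known gains sum to 0.139 − 0.015 = 0.124.
g_wv = 0.6746 − 0.124 = 0.55.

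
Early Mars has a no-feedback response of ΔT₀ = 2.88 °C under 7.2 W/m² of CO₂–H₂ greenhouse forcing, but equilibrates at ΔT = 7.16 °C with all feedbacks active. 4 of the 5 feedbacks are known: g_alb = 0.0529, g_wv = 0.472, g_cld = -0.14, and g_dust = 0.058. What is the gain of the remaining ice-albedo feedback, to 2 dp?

Amplification A = ΔT/ΔT₀ = 7.16/2.88 = 2.486.
Total gain g = 1 − 1/A = 1 − 1/2.486 = 0.5977.
Known gains sum to 0.0529 + 0.472 − 0.14 + 0.058 = 0.4429.
g_ice = 0.5977 − 0.4429 = 0.15.

0.15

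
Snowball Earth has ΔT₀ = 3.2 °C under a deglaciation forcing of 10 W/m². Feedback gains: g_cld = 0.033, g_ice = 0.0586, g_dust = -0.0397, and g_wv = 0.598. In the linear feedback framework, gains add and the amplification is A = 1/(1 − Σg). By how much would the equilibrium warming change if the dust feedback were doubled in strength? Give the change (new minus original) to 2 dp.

Original: g = 0.6499, ΔT = 3.2/(1−0.6499) = 9.1402 °C.
With doubled dust: g' = 0.6102, ΔT' = 3.2/(1−0.6102) = 8.2093 °C.
Change = 8.2093 − 9.1402 = -0.93 °C.

-0.93 °C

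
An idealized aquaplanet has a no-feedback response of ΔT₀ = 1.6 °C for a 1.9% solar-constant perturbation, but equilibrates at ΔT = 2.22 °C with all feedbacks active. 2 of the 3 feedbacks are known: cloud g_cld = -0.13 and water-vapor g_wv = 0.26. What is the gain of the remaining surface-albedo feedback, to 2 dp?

0.15

Amplification A = ΔT/ΔT₀ = 2.22/1.6 = 1.387.
Total gain g = 1 − 1/A = 1 − 1/1.387 = 0.279.
Known gains sum to -0.13 + 0.26 = 0.13.
g_alb = 0.279 − 0.13 = 0.15.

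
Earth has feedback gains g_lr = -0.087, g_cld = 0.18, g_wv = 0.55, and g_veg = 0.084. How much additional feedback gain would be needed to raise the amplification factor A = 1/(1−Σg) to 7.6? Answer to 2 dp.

Current total gain = 0.727.
Target gain for A = 7.6: g* = 1 − 1/7.6 = 0.8684.
Additional gain needed = 0.8684 − 0.727 = 0.14.

0.14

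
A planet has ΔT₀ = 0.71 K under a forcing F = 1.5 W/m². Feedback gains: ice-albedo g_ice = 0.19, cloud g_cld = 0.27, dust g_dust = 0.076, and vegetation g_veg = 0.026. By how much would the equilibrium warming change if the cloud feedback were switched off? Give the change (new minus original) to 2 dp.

Original: g = 0.562, ΔT = 0.71/(1−0.562) = 1.6210 K.
Without cloud: g' = 0.292, ΔT' = 0.71/(1−0.292) = 1.0028 K.
Change = 1.0028 − 1.6210 = -0.62 K.

-0.62 K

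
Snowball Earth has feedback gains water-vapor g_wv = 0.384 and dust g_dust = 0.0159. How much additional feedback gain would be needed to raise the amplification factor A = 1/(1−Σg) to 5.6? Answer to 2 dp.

0.42

Current total gain = 0.3999.
Target gain for A = 5.6: g* = 1 − 1/5.6 = 0.8214.
Additional gain needed = 0.8214 − 0.3999 = 0.42.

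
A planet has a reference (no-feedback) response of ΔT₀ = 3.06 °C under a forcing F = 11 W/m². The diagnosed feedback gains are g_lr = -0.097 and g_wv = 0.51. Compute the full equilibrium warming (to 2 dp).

5.21 °C

Total gain g = -0.097 + 0.51 = 0.413.
Amplification A = 1/(1 − 0.413) = 1.704.
ΔT = 3.06 × 1.704 = 5.21 °C.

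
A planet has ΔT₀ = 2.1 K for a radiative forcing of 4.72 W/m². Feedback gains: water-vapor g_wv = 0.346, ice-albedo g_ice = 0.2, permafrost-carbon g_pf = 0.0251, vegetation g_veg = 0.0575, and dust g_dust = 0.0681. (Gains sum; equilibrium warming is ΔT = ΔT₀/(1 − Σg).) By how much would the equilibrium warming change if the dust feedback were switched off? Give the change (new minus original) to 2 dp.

Original: g = 0.6967, ΔT = 2.1/(1−0.6967) = 6.9238 K.
Without dust: g' = 0.6286, ΔT' = 2.1/(1−0.6286) = 5.6543 K.
Change = 5.6543 − 6.9238 = -1.27 K.

-1.27 K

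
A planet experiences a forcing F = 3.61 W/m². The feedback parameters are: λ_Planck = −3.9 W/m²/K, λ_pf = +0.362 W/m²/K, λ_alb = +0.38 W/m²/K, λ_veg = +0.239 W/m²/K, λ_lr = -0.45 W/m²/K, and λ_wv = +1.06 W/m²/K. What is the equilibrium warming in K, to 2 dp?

Net feedback parameter λ = (−3.9) + (+0.362) + (+0.38) + (+0.239) + (-0.45) + (+1.06) = -2.309 W/m²/K.
ΔT = −F/λ = −3.61/(-2.309) = 1.56 K.

1.56 K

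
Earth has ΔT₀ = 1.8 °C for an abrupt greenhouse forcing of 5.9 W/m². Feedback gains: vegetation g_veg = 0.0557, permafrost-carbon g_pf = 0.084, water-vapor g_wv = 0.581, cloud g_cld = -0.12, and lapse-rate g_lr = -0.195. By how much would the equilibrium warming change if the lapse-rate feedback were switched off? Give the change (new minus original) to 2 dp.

1.48 °C

Original: g = 0.4057, ΔT = 1.8/(1−0.4057) = 3.0288 °C.
Without lapse-rate: g' = 0.6007, ΔT' = 1.8/(1−0.6007) = 4.5079 °C.
Change = 4.5079 − 3.0288 = 1.48 °C.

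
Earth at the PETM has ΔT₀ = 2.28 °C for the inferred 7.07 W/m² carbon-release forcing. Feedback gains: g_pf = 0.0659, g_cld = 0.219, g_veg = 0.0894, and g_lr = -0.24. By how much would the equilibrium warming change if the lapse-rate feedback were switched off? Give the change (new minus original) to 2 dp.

1.01 °C

Original: g = 0.1343, ΔT = 2.28/(1−0.1343) = 2.6337 °C.
Without lapse-rate: g' = 0.3743, ΔT' = 2.28/(1−0.3743) = 3.6439 °C.
Change = 3.6439 − 2.6337 = 1.01 °C.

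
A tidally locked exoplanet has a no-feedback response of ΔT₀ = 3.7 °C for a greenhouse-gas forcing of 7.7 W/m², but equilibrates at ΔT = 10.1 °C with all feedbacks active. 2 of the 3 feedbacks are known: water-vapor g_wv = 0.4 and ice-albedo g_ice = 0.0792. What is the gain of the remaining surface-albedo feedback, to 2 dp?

0.15

Amplification A = ΔT/ΔT₀ = 10.1/3.7 = 2.73.
Total gain g = 1 − 1/A = 1 − 1/2.73 = 0.6337.
Known gains sum to 0.4 + 0.0792 = 0.4792.
g_alb = 0.6337 − 0.4792 = 0.15.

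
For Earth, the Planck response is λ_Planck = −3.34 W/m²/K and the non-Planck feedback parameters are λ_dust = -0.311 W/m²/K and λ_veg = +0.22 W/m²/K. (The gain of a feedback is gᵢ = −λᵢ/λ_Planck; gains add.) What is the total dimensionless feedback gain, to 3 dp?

Convert to gains: g_dust = -0.311/3.34 = -0.09311; g_veg = 0.22/3.34 = 0.06587.
Total gain g = -0.02724.

-0.027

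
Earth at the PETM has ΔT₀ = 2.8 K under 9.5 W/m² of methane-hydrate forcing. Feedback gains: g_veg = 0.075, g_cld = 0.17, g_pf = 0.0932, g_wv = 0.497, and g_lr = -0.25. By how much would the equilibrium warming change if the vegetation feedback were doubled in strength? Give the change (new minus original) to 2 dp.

1.49 K

Original: g = 0.5852, ΔT = 2.8/(1−0.5852) = 6.7502 K.
With doubled vegetation: g' = 0.6602, ΔT' = 2.8/(1−0.6602) = 8.2401 K.
Change = 8.2401 − 6.7502 = 1.49 K.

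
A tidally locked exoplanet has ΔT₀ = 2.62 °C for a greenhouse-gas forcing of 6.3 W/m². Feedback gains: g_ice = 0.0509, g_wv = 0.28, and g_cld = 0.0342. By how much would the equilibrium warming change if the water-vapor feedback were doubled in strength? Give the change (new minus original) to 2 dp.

3.26 °C

Original: g = 0.3651, ΔT = 2.62/(1−0.3651) = 4.1266 °C.
With doubled water-vapor: g' = 0.6451, ΔT' = 2.62/(1−0.6451) = 7.3824 °C.
Change = 7.3824 − 4.1266 = 3.26 °C.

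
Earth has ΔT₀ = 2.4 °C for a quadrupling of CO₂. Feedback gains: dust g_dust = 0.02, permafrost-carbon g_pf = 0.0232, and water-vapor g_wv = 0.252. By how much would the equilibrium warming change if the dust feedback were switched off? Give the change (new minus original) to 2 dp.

Original: g = 0.2952, ΔT = 2.4/(1−0.2952) = 3.4052 °C.
Without dust: g' = 0.2752, ΔT' = 2.4/(1−0.2752) = 3.3113 °C.
Change = 3.3113 − 3.4052 = -0.09 °C.

-0.09 °C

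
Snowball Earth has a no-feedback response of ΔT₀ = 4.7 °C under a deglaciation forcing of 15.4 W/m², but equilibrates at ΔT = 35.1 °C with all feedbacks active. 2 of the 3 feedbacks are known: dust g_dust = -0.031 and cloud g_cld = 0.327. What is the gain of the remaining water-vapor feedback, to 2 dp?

Amplification A = ΔT/ΔT₀ = 35.1/4.7 = 7.468.
Total gain g = 1 − 1/A = 1 − 1/7.468 = 0.8661.
Known gains sum to -0.031 + 0.327 = 0.296.
g_wv = 0.8661 − 0.296 = 0.57.

0.57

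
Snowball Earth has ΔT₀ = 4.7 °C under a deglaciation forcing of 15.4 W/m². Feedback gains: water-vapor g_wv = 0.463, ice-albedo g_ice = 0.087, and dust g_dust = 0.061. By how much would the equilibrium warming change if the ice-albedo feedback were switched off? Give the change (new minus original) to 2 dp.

-2.21 °C

Original: g = 0.611, ΔT = 4.7/(1−0.611) = 12.0823 °C.
Without ice-albedo: g' = 0.524, ΔT' = 4.7/(1−0.524) = 9.8739 °C.
Change = 9.8739 − 12.0823 = -2.21 °C.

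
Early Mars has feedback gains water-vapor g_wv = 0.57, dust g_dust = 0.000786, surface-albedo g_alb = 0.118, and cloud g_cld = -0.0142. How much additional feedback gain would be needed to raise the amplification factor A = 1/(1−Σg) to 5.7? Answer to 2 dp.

Current total gain = 0.674586.
Target gain for A = 5.7: g* = 1 − 1/5.7 = 0.8246.
Additional gain needed = 0.8246 − 0.674586 = 0.15.

0.15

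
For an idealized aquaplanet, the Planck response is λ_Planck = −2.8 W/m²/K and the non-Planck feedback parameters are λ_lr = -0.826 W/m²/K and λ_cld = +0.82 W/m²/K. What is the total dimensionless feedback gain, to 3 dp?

-0.002

Convert to gains: g_lr = -0.826/2.8 = -0.295; g_cld = 0.82/2.8 = 0.2929.
Total gain g = -0.0021.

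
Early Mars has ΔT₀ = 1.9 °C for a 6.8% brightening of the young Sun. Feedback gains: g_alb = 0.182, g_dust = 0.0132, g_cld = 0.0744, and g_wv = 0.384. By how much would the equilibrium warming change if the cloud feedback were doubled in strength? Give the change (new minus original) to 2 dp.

1.50 °C

Original: g = 0.6536, ΔT = 1.9/(1−0.6536) = 5.4850 °C.
With doubled cloud: g' = 0.728, ΔT' = 1.9/(1−0.728) = 6.9853 °C.
Change = 6.9853 − 5.4850 = 1.50 °C.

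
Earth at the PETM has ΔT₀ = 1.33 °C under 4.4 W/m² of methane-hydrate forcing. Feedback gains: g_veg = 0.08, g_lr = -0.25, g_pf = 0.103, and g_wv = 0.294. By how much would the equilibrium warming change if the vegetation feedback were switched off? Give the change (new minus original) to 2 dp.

Original: g = 0.227, ΔT = 1.33/(1−0.227) = 1.7206 °C.
Without vegetation: g' = 0.147, ΔT' = 1.33/(1−0.147) = 1.5592 °C.
Change = 1.5592 − 1.7206 = -0.16 °C.

-0.16 °C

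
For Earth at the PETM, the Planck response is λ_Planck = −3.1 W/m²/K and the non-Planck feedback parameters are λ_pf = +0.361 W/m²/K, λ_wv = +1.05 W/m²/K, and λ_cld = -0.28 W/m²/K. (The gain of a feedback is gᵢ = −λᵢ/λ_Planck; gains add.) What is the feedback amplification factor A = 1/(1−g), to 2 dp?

1.57

Convert to gains: g_pf = 0.361/3.1 = 0.1165; g_wv = 1.05/3.1 = 0.3387; g_cld = -0.28/3.1 = -0.09032.
Total gain g = 0.36488.
A = 1/(1 − 0.36488) = 1.57.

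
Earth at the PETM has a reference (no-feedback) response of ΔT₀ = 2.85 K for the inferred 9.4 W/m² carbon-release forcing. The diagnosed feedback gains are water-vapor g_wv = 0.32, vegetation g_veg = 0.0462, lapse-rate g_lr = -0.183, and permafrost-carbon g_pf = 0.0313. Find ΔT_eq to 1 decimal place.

3.6 K

Total gain g = 0.32 + 0.0462 − 0.183 + 0.0313 = 0.2145.
Amplification A = 1/(1 − 0.2145) = 1.273.
ΔT = 2.85 × 1.273 = 3.6 K.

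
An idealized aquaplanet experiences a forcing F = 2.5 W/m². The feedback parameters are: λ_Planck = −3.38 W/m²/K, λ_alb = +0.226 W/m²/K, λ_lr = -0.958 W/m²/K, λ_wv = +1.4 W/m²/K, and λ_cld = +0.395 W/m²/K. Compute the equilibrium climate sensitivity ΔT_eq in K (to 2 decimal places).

1.08 K

Net feedback parameter λ = (−3.38) + (+0.226) + (-0.958) + (+1.4) + (+0.395) = -2.317 W/m²/K.
ΔT = −F/λ = −2.5/(-2.317) = 1.08 K.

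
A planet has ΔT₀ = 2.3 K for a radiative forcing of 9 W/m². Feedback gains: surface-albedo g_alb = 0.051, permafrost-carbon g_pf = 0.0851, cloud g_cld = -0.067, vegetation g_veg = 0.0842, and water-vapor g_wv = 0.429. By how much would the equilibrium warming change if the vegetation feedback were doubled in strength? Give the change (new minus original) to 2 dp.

1.39 K

Original: g = 0.5823, ΔT = 2.3/(1−0.5823) = 5.5063 K.
With doubled vegetation: g' = 0.6665, ΔT' = 2.3/(1−0.6665) = 6.8966 K.
Change = 6.8966 − 5.5063 = 1.39 K.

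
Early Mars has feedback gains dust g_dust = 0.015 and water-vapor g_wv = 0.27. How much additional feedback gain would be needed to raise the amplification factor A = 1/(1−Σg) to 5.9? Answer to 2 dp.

0.55

Current total gain = 0.285.
Target gain for A = 5.9: g* = 1 − 1/5.9 = 0.8305.
Additional gain needed = 0.8305 − 0.285 = 0.55.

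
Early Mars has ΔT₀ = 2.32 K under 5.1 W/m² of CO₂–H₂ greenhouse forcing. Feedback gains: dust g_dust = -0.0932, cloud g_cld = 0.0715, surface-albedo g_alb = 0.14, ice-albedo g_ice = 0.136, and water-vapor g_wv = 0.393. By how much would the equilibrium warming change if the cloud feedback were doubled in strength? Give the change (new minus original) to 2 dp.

Original: g = 0.6473, ΔT = 2.32/(1−0.6473) = 6.5778 K.
With doubled cloud: g' = 0.7188, ΔT' = 2.32/(1−0.7188) = 8.2504 K.
Change = 8.2504 − 6.5778 = 1.67 K.

1.67 K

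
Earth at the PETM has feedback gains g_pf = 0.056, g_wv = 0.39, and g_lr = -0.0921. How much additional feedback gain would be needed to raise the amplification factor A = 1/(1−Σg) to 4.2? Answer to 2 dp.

Current total gain = 0.3539.
Target gain for A = 4.2: g* = 1 − 1/4.2 = 0.7619.
Additional gain needed = 0.7619 − 0.3539 = 0.41.

0.41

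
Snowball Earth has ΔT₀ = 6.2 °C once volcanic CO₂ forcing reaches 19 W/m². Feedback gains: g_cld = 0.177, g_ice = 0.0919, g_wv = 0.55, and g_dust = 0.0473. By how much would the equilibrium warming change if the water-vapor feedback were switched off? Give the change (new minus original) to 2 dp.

Original: g = 0.8662, ΔT = 6.2/(1−0.8662) = 46.3378 °C.
Without water-vapor: g' = 0.3162, ΔT' = 6.2/(1−0.3162) = 9.0670 °C.
Change = 9.0670 − 46.3378 = -37.27 °C.

-37.27 °C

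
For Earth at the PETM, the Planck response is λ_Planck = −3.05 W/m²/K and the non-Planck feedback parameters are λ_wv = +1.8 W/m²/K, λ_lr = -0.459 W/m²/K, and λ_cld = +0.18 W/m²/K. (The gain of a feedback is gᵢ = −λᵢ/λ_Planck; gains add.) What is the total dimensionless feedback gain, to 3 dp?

Convert to gains: g_wv = 1.8/3.05 = 0.5902; g_lr = -0.459/3.05 = -0.1505; g_cld = 0.18/3.05 = 0.05902.
Total gain g = 0.49872.

0.499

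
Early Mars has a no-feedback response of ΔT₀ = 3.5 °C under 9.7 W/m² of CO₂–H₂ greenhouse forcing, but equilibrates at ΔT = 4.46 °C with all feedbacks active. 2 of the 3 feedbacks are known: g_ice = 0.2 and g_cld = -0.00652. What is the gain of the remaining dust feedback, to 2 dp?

Amplification A = ΔT/ΔT₀ = 4.46/3.5 = 1.274.
Total gain g = 1 − 1/A = 1 − 1/1.274 = 0.2151.
Known gains sum to 0.2 − 0.00652 = 0.19348.
g_dust = 0.2151 − 0.19348 = 0.02.

0.02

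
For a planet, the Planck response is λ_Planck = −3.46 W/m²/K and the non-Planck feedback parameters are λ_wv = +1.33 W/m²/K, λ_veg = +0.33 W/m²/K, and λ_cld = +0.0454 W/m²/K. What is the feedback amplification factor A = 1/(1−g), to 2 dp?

Convert to gains: g_wv = 1.33/3.46 = 0.3844; g_veg = 0.33/3.46 = 0.09538; g_cld = 0.0454/3.46 = 0.01312.
Total gain g = 0.4929.
A = 1/(1 − 0.4929) = 1.97.

1.97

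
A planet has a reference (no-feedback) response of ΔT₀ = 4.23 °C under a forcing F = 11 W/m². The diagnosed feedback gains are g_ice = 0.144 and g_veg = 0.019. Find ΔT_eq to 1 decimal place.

5.1 °C

Total gain g = 0.144 + 0.019 = 0.163.
Amplification A = 1/(1 − 0.163) = 1.195.
ΔT = 4.23 × 1.195 = 5.1 °C.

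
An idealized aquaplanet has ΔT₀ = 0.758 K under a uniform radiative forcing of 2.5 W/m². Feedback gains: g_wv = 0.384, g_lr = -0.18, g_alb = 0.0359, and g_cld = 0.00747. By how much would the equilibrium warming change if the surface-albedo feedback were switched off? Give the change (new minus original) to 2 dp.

Original: g = 0.24737, ΔT = 0.758/(1−0.24737) = 1.0071 K.
Without surface-albedo: g' = 0.21147, ΔT' = 0.758/(1−0.21147) = 0.9613 K.
Change = 0.9613 − 1.0071 = -0.05 K.

-0.05 K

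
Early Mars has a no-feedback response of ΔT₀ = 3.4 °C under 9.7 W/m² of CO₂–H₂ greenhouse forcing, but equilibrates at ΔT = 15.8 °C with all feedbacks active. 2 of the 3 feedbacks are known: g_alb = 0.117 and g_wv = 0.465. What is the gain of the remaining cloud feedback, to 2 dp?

Amplification A = ΔT/ΔT₀ = 15.8/3.4 = 4.647.
Total gain g = 1 − 1/A = 1 − 1/4.647 = 0.7848.
Known gains sum to 0.117 + 0.465 = 0.582.
g_cld = 0.7848 − 0.582 = 0.20.

0.20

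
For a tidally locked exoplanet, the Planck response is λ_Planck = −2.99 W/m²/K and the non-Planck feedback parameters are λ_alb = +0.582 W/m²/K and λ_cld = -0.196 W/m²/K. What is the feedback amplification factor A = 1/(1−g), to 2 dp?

1.15

Convert to gains: g_alb = 0.582/2.99 = 0.1946; g_cld = -0.196/2.99 = -0.06555.
Total gain g = 0.12905.
A = 1/(1 − 0.12905) = 1.15.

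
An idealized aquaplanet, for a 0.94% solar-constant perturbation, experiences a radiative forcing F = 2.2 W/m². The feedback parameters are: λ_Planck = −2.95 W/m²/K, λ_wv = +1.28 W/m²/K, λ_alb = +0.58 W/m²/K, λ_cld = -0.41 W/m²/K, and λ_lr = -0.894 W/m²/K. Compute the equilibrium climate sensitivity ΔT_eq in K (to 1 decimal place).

Net feedback parameter λ = (−2.95) + (+1.28) + (+0.58) + (-0.41) + (-0.894) = -2.394 W/m²/K.
ΔT = −F/λ = −2.2/(-2.394) = 0.9 K.

0.9 K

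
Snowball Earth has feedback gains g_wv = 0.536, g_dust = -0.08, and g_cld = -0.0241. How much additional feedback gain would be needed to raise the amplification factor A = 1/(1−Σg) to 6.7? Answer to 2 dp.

0.42

Current total gain = 0.4319.
Target gain for A = 6.7: g* = 1 − 1/6.7 = 0.8507.
Additional gain needed = 0.8507 − 0.4319 = 0.42.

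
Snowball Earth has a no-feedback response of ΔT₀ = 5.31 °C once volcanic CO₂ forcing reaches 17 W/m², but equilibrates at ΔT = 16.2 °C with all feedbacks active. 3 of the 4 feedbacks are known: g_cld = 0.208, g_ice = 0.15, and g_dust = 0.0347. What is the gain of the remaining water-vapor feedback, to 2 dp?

Amplification A = ΔT/ΔT₀ = 16.2/5.31 = 3.051.
Total gain g = 1 − 1/A = 1 − 1/3.051 = 0.6722.
Known gains sum to 0.208 + 0.15 + 0.0347 = 0.3927.
g_wv = 0.6722 − 0.3927 = 0.28.

0.28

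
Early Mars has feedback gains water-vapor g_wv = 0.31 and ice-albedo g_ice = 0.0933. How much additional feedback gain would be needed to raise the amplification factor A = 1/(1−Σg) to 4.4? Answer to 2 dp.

Current total gain = 0.4033.
Target gain for A = 4.4: g* = 1 − 1/4.4 = 0.7727.
Additional gain needed = 0.7727 − 0.4033 = 0.37.

0.37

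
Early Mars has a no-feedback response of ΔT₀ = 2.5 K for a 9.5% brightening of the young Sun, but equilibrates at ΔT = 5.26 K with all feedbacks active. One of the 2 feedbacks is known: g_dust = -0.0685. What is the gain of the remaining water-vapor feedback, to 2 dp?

0.59

Amplification A = ΔT/ΔT₀ = 5.26/2.5 = 2.104.
Total gain g = 1 − 1/A = 1 − 1/2.104 = 0.5247.
The known gain is -0.0685.
g_wv = 0.5247 + 0.0685 = 0.59.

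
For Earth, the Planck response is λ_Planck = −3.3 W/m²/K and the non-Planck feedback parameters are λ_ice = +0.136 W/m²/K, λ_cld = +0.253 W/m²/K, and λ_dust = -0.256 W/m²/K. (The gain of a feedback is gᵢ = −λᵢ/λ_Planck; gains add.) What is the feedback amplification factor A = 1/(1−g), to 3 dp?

Convert to gains: g_ice = 0.136/3.3 = 0.04121; g_cld = 0.253/3.3 = 0.07667; g_dust = -0.256/3.3 = -0.07758.
Total gain g = 0.0403.
A = 1/(1 − 0.0403) = 1.042.

1.042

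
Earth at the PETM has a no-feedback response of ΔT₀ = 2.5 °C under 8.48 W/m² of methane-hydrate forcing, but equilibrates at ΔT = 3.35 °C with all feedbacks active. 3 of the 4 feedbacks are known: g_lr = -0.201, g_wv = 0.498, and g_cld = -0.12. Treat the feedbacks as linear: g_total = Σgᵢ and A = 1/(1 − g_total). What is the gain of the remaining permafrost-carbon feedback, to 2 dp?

0.08

Amplification A = ΔT/ΔT₀ = 3.35/2.5 = 1.34.
Total gain g = 1 − 1/A = 1 − 1/1.34 = 0.2537.
Known gains sum to -0.201 + 0.498 − 0.12 = 0.177.
g_pf = 0.2537 − 0.177 = 0.08.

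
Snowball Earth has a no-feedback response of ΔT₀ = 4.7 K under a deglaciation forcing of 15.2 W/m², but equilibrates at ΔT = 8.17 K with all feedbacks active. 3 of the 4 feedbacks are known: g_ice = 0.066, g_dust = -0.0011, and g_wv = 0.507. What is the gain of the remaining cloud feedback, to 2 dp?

Amplification A = ΔT/ΔT₀ = 8.17/4.7 = 1.738.
Total gain g = 1 − 1/A = 1 − 1/1.738 = 0.4246.
Known gains sum to 0.066 − 0.0011 + 0.507 = 0.5719.
g_cld = 0.4246 − 0.5719 = -0.15.

-0.15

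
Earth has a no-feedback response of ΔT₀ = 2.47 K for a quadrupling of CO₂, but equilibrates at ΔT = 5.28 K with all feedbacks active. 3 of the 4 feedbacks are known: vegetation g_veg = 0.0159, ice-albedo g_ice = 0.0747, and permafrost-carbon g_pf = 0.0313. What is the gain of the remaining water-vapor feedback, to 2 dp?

0.41

Amplification A = ΔT/ΔT₀ = 5.28/2.47 = 2.138.
Total gain g = 1 − 1/A = 1 − 1/2.138 = 0.5323.
Known gains sum to 0.0159 + 0.0747 + 0.0313 = 0.1219.
g_wv = 0.5323 − 0.1219 = 0.41.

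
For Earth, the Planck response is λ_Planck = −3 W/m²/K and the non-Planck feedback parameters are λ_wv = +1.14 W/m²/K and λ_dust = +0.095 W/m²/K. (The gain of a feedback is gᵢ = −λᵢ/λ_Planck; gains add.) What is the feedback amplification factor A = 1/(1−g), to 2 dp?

Convert to gains: g_wv = 1.14/3 = 0.38; g_dust = 0.095/3 = 0.03167.
Total gain g = 0.41167.
A = 1/(1 − 0.41167) = 1.70.

1.70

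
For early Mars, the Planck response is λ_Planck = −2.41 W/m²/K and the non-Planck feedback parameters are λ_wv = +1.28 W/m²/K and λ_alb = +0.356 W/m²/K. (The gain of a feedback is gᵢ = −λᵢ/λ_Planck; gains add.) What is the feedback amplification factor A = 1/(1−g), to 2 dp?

Convert to gains: g_wv = 1.28/2.41 = 0.5311; g_alb = 0.356/2.41 = 0.1477.
Total gain g = 0.6788.
A = 1/(1 − 0.6788) = 3.11.

3.11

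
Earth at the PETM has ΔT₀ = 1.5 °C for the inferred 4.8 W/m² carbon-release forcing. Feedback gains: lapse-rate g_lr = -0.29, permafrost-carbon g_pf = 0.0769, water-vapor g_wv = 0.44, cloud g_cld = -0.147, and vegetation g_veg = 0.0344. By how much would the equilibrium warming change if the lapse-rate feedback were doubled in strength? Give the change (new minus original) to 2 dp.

Original: g = 0.1143, ΔT = 1.5/(1−0.1143) = 1.6936 °C.
With doubled lapse-rate: g' = -0.1757, ΔT' = 1.5/(1+0.1757) = 1.2758 °C.
Change = 1.2758 − 1.6936 = -0.42 °C.

-0.42 °C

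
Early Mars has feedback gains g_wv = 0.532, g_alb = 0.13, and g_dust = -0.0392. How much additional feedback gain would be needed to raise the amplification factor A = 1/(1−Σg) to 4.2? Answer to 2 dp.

Current total gain = 0.6228.
Target gain for A = 4.2: g* = 1 − 1/4.2 = 0.7619.
Additional gain needed = 0.7619 − 0.6228 = 0.14.

0.14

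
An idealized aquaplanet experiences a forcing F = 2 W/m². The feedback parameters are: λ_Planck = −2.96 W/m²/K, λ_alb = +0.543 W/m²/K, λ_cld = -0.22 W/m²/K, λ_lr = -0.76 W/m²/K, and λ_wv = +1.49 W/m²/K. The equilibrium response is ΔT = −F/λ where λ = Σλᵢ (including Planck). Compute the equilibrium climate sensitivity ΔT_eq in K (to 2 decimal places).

1.05 K

Net feedback parameter λ = (−2.96) + (+0.543) + (-0.22) + (-0.76) + (+1.49) = -1.907 W/m²/K.
ΔT = −F/λ = −2/(-1.907) = 1.05 K.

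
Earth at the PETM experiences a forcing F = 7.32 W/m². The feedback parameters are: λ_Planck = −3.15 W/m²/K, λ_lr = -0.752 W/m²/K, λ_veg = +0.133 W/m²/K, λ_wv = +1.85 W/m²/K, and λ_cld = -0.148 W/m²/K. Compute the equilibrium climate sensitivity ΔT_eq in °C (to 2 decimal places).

Net feedback parameter λ = (−3.15) + (-0.752) + (+0.133) + (+1.85) + (-0.148) = -2.067 W/m²/K.
ΔT = −F/λ = −7.32/(-2.067) = 3.54 °C.

3.54 °C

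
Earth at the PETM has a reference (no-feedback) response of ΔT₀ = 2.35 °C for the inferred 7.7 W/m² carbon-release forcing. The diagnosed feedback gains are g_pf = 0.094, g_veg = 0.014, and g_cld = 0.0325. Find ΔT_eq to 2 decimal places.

Total gain g = 0.094 + 0.014 + 0.0325 = 0.1405.
Amplification A = 1/(1 − 0.1405) = 1.163.
ΔT = 2.35 × 1.163 = 2.73 °C.

2.73 °C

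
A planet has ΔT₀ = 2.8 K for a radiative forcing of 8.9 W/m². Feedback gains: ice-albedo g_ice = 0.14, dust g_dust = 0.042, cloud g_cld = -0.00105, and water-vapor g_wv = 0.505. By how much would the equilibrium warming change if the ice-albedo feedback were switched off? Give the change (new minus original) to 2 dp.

-2.75 K

Original: g = 0.68595, ΔT = 2.8/(1−0.68595) = 8.9158 K.
Without ice-albedo: g' = 0.54595, ΔT' = 2.8/(1−0.54595) = 6.1667 K.
Change = 6.1667 − 8.9158 = -2.75 K.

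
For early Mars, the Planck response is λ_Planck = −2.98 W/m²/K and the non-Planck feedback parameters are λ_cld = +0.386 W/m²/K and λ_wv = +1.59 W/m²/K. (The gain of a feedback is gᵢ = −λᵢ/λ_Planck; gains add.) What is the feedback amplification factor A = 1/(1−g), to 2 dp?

2.97

Convert to gains: g_cld = 0.386/2.98 = 0.1295; g_wv = 1.59/2.98 = 0.5336.
Total gain g = 0.6631.
A = 1/(1 − 0.6631) = 2.97.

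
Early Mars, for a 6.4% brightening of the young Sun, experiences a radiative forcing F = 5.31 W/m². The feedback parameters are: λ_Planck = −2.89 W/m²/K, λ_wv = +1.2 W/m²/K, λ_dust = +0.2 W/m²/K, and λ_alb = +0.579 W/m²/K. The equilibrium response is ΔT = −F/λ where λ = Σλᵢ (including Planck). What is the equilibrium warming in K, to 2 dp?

Net feedback parameter λ = (−2.89) + (+1.2) + (+0.2) + (+0.579) = -0.911 W/m²/K.
ΔT = −F/λ = −5.31/(-0.911) = 5.83 K.

5.83 K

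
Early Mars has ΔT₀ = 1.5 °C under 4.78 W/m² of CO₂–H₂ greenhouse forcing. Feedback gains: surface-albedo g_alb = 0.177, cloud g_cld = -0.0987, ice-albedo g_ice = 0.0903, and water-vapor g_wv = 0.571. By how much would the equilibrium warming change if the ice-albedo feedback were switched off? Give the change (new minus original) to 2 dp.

Original: g = 0.7396, ΔT = 1.5/(1−0.7396) = 5.7604 °C.
Without ice-albedo: g' = 0.6493, ΔT' = 1.5/(1−0.6493) = 4.2772 °C.
Change = 4.2772 − 5.7604 = -1.48 °C.

-1.48 °C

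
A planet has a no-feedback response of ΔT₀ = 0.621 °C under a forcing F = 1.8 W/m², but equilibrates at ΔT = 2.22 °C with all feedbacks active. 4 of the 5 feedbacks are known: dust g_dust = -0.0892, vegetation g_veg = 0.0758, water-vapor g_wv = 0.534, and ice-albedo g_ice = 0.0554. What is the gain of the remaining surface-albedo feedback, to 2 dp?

0.14

Amplification A = ΔT/ΔT₀ = 2.22/0.621 = 3.575.
Total gain g = 1 − 1/A = 1 − 1/3.575 = 0.7203.
Known gains sum to -0.0892 + 0.0758 + 0.534 + 0.0554 = 0.576.
g_alb = 0.7203 − 0.576 = 0.14.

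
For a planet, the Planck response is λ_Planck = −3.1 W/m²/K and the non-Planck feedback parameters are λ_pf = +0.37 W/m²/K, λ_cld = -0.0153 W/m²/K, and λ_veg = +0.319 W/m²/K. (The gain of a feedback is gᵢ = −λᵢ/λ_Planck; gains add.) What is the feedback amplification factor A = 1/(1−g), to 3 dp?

Convert to gains: g_pf = 0.37/3.1 = 0.1194; g_cld = -0.0153/3.1 = -0.004935; g_veg = 0.319/3.1 = 0.1029.
Total gain g = 0.217365.
A = 1/(1 − 0.217365) = 1.278.

1.278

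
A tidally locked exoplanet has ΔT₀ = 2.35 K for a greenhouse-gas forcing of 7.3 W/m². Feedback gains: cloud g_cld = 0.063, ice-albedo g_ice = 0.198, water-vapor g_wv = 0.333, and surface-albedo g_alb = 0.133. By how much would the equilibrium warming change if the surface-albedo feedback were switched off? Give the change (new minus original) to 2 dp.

Original: g = 0.727, ΔT = 2.35/(1−0.727) = 8.6081 K.
Without surface-albedo: g' = 0.594, ΔT' = 2.35/(1−0.594) = 5.7882 K.
Change = 5.7882 − 8.6081 = -2.82 K.

-2.82 K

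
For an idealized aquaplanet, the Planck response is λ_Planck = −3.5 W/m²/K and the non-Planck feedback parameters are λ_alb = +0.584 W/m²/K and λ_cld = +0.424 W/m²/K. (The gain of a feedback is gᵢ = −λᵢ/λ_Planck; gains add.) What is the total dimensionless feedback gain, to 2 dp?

0.29

Convert to gains: g_alb = 0.584/3.5 = 0.1669; g_cld = 0.424/3.5 = 0.1211.
Total gain g = 0.288.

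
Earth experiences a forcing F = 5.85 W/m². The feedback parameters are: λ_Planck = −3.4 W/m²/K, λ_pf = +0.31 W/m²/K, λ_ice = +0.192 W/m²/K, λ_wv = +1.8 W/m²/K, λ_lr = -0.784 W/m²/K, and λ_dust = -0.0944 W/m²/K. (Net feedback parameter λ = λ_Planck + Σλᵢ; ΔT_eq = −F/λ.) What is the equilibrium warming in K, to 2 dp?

2.96 K

Net feedback parameter λ = (−3.4) + (+0.31) + (+0.192) + (+1.8) + (-0.784) + (-0.0944) = -1.9764 W/m²/K.
ΔT = −F/λ = −5.85/(-1.9764) = 2.96 K.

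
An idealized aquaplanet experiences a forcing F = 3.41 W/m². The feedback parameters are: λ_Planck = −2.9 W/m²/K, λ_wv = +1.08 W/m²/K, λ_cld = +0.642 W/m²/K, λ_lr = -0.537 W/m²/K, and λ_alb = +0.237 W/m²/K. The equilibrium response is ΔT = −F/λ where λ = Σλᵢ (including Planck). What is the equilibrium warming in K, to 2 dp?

Net feedback parameter λ = (−2.9) + (+1.08) + (+0.642) + (-0.537) + (+0.237) = -1.478 W/m²/K.
ΔT = −F/λ = −3.41/(-1.478) = 2.31 K.

2.31 K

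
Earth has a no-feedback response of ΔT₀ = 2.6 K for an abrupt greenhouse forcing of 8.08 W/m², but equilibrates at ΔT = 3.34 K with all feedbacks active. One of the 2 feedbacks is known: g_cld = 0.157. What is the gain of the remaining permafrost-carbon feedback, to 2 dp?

0.06

Amplification A = ΔT/ΔT₀ = 3.34/2.6 = 1.285.
Total gain g = 1 − 1/A = 1 − 1/1.285 = 0.2218.
The known gain is 0.157.
g_pf = 0.2218 − 0.157 = 0.06.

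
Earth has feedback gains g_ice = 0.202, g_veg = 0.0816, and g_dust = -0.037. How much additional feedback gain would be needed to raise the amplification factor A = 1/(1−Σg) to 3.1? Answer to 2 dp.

Current total gain = 0.2466.
Target gain for A = 3.1: g* = 1 − 1/3.1 = 0.6774.
Additional gain needed = 0.6774 − 0.2466 = 0.43.

0.43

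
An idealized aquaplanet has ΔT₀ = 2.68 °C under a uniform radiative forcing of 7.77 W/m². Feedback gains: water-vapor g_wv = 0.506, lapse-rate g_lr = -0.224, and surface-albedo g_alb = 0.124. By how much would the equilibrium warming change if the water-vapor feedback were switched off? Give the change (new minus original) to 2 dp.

Original: g = 0.406, ΔT = 2.68/(1−0.406) = 4.5118 °C.
Without water-vapor: g' = -0.1, ΔT' = 2.68/(1+0.1) = 2.4364 °C.
Change = 2.4364 − 4.5118 = -2.08 °C.

-2.08 °C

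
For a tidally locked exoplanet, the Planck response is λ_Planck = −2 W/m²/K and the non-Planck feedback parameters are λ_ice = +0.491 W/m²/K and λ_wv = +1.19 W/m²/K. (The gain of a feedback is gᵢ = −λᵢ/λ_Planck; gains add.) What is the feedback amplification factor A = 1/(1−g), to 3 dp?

6.270

Convert to gains: g_ice = 0.491/2 = 0.2455; g_wv = 1.19/2 = 0.595.
Total gain g = 0.8405.
A = 1/(1 − 0.8405) = 6.270.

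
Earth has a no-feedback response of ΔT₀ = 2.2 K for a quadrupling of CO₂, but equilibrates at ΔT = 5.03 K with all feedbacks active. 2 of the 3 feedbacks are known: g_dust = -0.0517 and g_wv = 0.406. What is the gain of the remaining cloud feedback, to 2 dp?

Amplification A = ΔT/ΔT₀ = 5.03/2.2 = 2.286.
Total gain g = 1 − 1/A = 1 − 1/2.286 = 0.5626.
Known gains sum to -0.0517 + 0.406 = 0.3543.
g_cld = 0.5626 − 0.3543 = 0.21.

0.21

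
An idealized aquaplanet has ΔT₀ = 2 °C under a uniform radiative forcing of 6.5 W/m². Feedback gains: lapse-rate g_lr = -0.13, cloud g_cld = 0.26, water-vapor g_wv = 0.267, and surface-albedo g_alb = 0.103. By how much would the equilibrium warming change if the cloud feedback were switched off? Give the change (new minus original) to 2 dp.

-1.37 °C

Original: g = 0.5, ΔT = 2/(1−0.5) = 4.0000 °C.
Without cloud: g' = 0.24, ΔT' = 2/(1−0.24) = 2.6316 °C.
Change = 2.6316 − 4.0000 = -1.37 °C.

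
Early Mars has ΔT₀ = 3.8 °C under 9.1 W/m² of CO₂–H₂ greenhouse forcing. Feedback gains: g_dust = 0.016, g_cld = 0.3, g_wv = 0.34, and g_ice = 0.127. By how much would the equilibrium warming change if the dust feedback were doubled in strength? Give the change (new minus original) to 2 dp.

Original: g = 0.783, ΔT = 3.8/(1−0.783) = 17.5115 °C.
With doubled dust: g' = 0.799, ΔT' = 3.8/(1−0.799) = 18.9055 °C.
Change = 18.9055 − 17.5115 = 1.39 °C.

1.39 °C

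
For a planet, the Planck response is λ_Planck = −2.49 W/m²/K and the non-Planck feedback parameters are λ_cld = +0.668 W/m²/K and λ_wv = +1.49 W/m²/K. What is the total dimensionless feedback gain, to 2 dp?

Convert to gains: g_cld = 0.668/2.49 = 0.2683; g_wv = 1.49/2.49 = 0.5984.
Total gain g = 0.8667.

0.87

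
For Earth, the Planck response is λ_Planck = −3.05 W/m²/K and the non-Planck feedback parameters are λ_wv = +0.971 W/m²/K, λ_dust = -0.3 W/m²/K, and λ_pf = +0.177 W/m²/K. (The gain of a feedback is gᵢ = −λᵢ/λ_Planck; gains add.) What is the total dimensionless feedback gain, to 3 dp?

0.278

Convert to gains: g_wv = 0.971/3.05 = 0.3184; g_dust = -0.3/3.05 = -0.09836; g_pf = 0.177/3.05 = 0.05803.
Total gain g = 0.27807.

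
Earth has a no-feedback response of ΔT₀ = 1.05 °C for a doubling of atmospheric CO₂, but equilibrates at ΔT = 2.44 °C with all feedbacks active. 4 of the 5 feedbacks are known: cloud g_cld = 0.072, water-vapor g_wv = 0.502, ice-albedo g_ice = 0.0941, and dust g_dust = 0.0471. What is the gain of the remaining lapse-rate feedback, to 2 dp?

Amplification A = ΔT/ΔT₀ = 2.44/1.05 = 2.324.
Total gain g = 1 − 1/A = 1 − 1/2.324 = 0.5697.
Known gains sum to 0.072 + 0.502 + 0.0941 + 0.0471 = 0.7152.
g_lr = 0.5697 − 0.7152 = -0.15.

-0.15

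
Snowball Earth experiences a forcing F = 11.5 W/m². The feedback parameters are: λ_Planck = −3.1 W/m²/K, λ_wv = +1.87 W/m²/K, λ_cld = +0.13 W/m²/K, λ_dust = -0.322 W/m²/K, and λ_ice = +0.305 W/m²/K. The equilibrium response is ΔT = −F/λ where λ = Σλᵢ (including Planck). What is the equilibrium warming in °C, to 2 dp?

10.30 °C

Net feedback parameter λ = (−3.1) + (+1.87) + (+0.13) + (-0.322) + (+0.305) = -1.117 W/m²/K.
ΔT = −F/λ = −11.5/(-1.117) = 10.30 °C.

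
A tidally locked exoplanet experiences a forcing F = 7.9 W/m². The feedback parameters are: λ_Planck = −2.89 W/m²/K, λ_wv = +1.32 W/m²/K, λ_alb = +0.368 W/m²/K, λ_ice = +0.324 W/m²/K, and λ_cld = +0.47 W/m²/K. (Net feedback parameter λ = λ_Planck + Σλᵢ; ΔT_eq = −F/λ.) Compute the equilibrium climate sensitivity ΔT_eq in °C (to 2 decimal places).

Net feedback parameter λ = (−2.89) + (+1.32) + (+0.368) + (+0.324) + (+0.47) = -0.408 W/m²/K.
ΔT = −F/λ = −7.9/(-0.408) = 19.36 °C.

19.36 °C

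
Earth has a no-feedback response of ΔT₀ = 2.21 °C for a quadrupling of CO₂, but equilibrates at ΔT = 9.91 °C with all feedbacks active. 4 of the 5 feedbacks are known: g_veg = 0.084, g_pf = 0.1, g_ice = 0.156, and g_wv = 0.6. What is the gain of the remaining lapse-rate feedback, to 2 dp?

Amplification A = ΔT/ΔT₀ = 9.91/2.21 = 4.484.
Total gain g = 1 − 1/A = 1 − 1/4.484 = 0.777.
Known gains sum to 0.084 + 0.1 + 0.156 + 0.6 = 0.94.
g_lr = 0.777 − 0.94 = -0.16.

-0.16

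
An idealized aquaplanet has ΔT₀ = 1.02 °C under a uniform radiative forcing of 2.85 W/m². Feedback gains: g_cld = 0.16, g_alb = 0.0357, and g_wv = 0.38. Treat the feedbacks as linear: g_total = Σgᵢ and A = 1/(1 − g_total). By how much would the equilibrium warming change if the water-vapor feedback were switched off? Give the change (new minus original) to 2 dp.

Original: g = 0.5757, ΔT = 1.02/(1−0.5757) = 2.4040 °C.
Without water-vapor: g' = 0.1957, ΔT' = 1.02/(1−0.1957) = 1.2682 °C.
Change = 1.2682 − 2.4040 = -1.14 °C.

-1.14 °C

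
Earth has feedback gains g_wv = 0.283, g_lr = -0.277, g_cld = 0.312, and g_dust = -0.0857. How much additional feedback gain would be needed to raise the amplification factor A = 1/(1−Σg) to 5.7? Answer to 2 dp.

0.59

Current total gain = 0.2323.
Target gain for A = 5.7: g* = 1 − 1/5.7 = 0.8246.
Additional gain needed = 0.8246 − 0.2323 = 0.59.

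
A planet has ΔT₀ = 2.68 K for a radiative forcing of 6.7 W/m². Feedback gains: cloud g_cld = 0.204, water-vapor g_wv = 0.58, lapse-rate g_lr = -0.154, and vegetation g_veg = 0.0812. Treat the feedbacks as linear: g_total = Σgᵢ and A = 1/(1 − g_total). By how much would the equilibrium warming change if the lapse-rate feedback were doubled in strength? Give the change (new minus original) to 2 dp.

Original: g = 0.7112, ΔT = 2.68/(1−0.7112) = 9.2798 K.
With doubled lapse-rate: g' = 0.5572, ΔT' = 2.68/(1−0.5572) = 6.0524 K.
Change = 6.0524 − 9.2798 = -3.23 K.

-3.23 K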